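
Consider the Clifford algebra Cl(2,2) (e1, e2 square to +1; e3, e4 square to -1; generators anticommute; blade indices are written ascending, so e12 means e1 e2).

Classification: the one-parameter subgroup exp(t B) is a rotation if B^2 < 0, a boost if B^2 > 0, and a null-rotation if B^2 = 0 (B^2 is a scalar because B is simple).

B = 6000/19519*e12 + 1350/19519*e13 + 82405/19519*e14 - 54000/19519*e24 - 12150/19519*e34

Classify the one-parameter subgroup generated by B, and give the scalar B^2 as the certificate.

B^2 term by term: the squares give (6000/19519)^2*(e12)^2 + (1350/19519)^2*(e13)^2 + (82405/19519)^2*(e14)^2 + (-54000/19519)^2*(e24)^2 + (-12150/19519)^2*(e34)^2 = 36000000/380991361*(-1) + 1822500/380991361*(+1) + 6790584025/380991361*(+1) + 2916000000/380991361*(+1) + 147622500/380991361*(-1) = 25 (each basis 2-blade squares to minus the product of its generators' squares); cross terms between blades sharing an index anticommute and cancel; the commuting (index-disjoint) pairs give grade-4 terms 2*c*c'*(blade product), which cancel blade by blade — e1234: -145800000/380991361 + 145800000/380991361 = 0 — confirming B is simple. So B^2 = 25.
Answer: boost, certificate B^2 = 25. Note: conjugating B changes its blade decomposition but never the scalar B^2 = 25, whose sign settles the classification.


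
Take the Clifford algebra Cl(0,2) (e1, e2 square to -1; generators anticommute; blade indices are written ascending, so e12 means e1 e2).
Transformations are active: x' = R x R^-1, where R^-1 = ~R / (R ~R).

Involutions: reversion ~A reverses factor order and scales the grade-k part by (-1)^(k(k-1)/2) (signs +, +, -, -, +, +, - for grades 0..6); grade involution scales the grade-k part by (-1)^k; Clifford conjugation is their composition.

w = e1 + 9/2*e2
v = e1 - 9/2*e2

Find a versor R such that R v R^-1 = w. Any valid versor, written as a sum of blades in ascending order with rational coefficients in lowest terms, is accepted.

Key observation: q(v) = q(w) = -85/4 (sandwiches preserve the norm), so R = v + w = 2*e1 works whenever it is invertible — the component of v along it is kept and (v - w)/2 reverses, sending v to w.
Answer: 2*e1


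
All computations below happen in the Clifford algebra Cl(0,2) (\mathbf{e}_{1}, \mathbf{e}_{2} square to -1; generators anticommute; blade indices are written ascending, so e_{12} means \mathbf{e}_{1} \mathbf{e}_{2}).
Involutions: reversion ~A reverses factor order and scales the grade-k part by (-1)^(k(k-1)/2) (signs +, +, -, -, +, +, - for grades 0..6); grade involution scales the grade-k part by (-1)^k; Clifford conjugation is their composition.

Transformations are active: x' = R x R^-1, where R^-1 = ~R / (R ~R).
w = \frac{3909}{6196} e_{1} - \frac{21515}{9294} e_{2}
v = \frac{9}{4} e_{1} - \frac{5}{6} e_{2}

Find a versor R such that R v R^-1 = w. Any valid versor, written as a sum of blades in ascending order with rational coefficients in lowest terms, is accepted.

Reasoning: v^2 = w^2 = -\frac{829}{144} since conjugation preserves the quadratic form; R = v + w = \frac{8925}{3098} e_{1} - \frac{14630}{4647} e_{2} is then valid when invertible, keeping its own part and reversing (v - w)/2.
Answer: \frac{8925}{3098} e_{1} - \frac{14630}{4647} e_{2}


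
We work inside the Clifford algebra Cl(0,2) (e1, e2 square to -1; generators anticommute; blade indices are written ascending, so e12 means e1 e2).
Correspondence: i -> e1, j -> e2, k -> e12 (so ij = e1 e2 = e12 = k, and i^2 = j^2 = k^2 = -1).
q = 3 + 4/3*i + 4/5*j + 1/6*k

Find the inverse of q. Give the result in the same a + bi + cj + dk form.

In blades: q = 3 + 4/3*e1 + 4/5*e2 + 1/6*e12.
With qbar = 3 - 4/3*e1 - 4/5*e2 - 1/6*e12 (scalar fixed, mapped units negated), q qbar = 10301/900 (the sum of squared coefficients), so q^-1 = qbar / (10301/900) = 2700/10301 - 1200/10301*e1 - 720/10301*e2 - 150/10301*e12; translating back:
Answer: 2700/10301 - 1200/10301*i - 720/10301*j - 150/10301*k


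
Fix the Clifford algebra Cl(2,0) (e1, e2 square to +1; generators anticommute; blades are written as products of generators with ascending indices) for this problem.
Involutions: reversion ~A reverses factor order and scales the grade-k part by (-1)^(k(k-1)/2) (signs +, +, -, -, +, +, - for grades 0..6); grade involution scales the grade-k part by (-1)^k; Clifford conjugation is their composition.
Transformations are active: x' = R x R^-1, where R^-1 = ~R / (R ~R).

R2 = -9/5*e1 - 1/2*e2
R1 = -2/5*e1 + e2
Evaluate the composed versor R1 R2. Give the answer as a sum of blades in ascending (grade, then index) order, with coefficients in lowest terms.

Distribute over the terms of R1 (each basis-blade product reordered to ascending indices, repeated generators contracted through their squares):
(-2/5*e1) R2 = 18/25 + 1/5*e1 e2
(e2) R2 = -1/2 + 9/5*e1 e2
Summing the partial products and collecting blades:
Answer: 11/50 + 2*e1 e2


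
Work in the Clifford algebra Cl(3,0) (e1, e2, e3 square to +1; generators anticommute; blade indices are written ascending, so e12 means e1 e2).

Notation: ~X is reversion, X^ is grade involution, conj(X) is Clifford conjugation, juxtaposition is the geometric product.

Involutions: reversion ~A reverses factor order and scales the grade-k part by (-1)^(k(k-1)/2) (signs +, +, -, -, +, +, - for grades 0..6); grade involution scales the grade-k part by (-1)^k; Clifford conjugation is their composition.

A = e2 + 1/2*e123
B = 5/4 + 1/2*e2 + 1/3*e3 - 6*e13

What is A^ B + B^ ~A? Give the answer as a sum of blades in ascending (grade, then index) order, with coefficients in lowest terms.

first term: -1/2 + 7/4*e2 - 1/6*e12 + 1/4*e13 - 1/3*e23 - 53/8*e123
second term: -1/2 + 17/4*e2 + 1/6*e12 - 1/4*e13 + 1/3*e23 + 43/8*e123
Answer: -1 + 6*e2 - 5/4*e123


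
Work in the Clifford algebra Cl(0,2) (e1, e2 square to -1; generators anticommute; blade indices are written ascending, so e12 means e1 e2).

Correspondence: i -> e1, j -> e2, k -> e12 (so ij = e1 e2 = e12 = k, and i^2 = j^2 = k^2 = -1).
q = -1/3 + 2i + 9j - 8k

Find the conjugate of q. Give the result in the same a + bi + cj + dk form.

In blades: q = -1/3 + 2*e1 + 9*e2 - 8*e12.
Conjugation here is Clifford conjugation: the scalar is fixed and the grade-1 and grade-2 blades all flip sign, giving -1/3 - 2*e1 - 9*e2 + 8*e12; translating back:
Answer: -1/3 - 2i - 9j + 8k


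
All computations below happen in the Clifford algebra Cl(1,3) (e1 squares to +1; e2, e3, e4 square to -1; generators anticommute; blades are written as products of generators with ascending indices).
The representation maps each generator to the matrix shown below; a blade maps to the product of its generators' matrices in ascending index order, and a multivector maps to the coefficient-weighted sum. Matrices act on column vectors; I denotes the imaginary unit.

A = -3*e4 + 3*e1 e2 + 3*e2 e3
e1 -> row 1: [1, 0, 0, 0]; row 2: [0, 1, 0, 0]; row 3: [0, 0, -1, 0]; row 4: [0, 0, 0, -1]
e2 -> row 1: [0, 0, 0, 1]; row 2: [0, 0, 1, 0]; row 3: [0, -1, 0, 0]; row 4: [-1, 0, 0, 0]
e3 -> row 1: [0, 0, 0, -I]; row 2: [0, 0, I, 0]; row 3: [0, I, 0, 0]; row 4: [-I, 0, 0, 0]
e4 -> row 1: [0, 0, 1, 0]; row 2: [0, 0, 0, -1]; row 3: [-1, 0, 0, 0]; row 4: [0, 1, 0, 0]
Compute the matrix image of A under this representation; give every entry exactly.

Bivector images (products of the table entries): rho(e1 e2) = rho(e1)rho(e2) = row 1: [0, 0, 0, 1]; row 2: [0, 0, 1, 0]; row 3: [0, 1, 0, 0]; row 4: [1, 0, 0, 0]; rho(e2 e3) = rho(e2)rho(e3) = row 1: [-I, 0, 0, 0]; row 2: [0, I, 0, 0]; row 3: [0, 0, -I, 0]; row 4: [0, 0, 0, I].
M = (-3)*rho(e4) + (3)*rho(e1 e2) + (3)*rho(e2 e3), summed entrywise:
Answer: row 1: [-3*I, 0, -3, 3]; row 2: [0, 3*I, 3, 3]; row 3: [3, 3, -3*I, 0]; row 4: [3, -3, 0, 3*I]


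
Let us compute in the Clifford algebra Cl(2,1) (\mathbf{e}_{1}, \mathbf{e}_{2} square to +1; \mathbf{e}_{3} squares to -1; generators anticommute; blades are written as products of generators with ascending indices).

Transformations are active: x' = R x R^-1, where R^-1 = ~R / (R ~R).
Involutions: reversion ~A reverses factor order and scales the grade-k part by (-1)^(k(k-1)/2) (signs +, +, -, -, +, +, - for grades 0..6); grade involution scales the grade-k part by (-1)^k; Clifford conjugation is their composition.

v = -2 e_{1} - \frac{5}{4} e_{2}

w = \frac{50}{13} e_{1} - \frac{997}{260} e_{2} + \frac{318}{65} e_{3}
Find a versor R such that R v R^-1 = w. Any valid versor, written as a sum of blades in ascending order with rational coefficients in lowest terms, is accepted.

The midline construction: v and w both square to \frac{89}{16}, so reflecting in their sum \frac{24}{13} e_{1} - \frac{661}{130} e_{2} + \frac{318}{65} e_{3} exchanges them.
Answer: \frac{24}{13} e_{1} - \frac{661}{130} e_{2} + \frac{318}{65} e_{3}


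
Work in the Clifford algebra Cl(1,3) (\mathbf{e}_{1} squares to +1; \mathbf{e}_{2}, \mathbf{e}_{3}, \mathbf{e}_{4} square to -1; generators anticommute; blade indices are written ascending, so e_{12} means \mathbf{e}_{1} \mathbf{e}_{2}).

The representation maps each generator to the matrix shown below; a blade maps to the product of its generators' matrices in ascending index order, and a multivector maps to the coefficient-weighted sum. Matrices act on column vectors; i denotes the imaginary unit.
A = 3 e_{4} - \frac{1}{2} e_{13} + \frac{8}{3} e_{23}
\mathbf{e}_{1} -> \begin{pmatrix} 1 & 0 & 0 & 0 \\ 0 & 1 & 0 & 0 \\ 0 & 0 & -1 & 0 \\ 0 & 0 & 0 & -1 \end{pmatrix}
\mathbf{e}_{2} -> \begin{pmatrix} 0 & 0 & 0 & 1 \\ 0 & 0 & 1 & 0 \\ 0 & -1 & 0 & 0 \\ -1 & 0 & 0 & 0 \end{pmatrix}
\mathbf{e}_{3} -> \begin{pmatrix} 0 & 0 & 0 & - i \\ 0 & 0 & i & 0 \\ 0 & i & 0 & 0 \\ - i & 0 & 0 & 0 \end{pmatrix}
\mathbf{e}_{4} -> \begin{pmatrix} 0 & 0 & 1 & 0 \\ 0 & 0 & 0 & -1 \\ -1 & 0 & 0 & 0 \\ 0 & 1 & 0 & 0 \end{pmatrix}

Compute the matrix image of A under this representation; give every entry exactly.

Bivector images (products of the table entries): rho(e_{13}) = rho(\mathbf{e}_{1})rho(\mathbf{e}_{3}) = \begin{pmatrix} 0 & 0 & 0 & - i \\ 0 & 0 & i & 0 \\ 0 & - i & 0 & 0 \\ i & 0 & 0 & 0 \end{pmatrix}; rho(e_{23}) = rho(\mathbf{e}_{2})rho(\mathbf{e}_{3}) = \begin{pmatrix} - i & 0 & 0 & 0 \\ 0 & i & 0 & 0 \\ 0 & 0 & - i & 0 \\ 0 & 0 & 0 & i \end{pmatrix}.
M = (3)*rho(e_{4}) + (-\frac{1}{2})*rho(e_{13}) + (\frac{8}{3})*rho(e_{23}), summed entrywise:
Answer: \begin{pmatrix} - \frac{8 i}{3} & 0 & 3 & \frac{i}{2} \\ 0 & \frac{8 i}{3} & - \frac{i}{2} & -3 \\ -3 & \frac{i}{2} & - \frac{8 i}{3} & 0 \\ - \frac{i}{2} & 3 & 0 & \frac{8 i}{3} \end{pmatrix}


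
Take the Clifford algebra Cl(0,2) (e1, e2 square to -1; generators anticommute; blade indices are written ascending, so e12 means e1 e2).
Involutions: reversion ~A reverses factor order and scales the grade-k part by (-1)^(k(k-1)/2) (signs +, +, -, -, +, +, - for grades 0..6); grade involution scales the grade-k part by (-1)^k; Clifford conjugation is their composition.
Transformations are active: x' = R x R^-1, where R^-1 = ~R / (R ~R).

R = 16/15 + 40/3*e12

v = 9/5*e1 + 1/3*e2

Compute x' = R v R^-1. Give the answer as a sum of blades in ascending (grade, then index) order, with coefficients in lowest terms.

~R = 16/15 - 40/3*e12, and R ~R = 40256/225, so R^-1 = ~R / (40256/225).
R v = -568/225*e1 + 1096/45*e2
Answer: -17267/9435*e1 - 27/629*e2


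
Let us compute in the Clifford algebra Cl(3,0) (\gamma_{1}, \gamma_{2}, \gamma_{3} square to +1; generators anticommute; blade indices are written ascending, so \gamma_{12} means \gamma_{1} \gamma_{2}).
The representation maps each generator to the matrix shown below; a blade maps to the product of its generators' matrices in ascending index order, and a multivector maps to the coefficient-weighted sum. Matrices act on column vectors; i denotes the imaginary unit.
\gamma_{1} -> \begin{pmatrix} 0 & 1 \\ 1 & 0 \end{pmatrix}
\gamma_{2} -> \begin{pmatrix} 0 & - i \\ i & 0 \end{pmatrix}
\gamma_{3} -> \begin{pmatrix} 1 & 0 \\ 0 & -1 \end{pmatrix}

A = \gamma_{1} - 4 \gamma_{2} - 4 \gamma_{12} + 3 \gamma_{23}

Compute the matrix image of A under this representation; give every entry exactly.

Bivector images (products of the table entries): rho(\gamma_{12}) = rho(\gamma_{1})rho(\gamma_{2}) = \begin{pmatrix} i & 0 \\ 0 & - i \end{pmatrix}; rho(\gamma_{23}) = rho(\gamma_{2})rho(\gamma_{3}) = \begin{pmatrix} 0 & i \\ i & 0 \end{pmatrix}.
M = (1)*rho(\gamma_{1}) + (-4)*rho(\gamma_{2}) + (-4)*rho(\gamma_{12}) + (3)*rho(\gamma_{23}), summed entrywise:
Answer: \begin{pmatrix} - 4 i & 1 + 7 i \\ 1 - i & 4 i \end{pmatrix}


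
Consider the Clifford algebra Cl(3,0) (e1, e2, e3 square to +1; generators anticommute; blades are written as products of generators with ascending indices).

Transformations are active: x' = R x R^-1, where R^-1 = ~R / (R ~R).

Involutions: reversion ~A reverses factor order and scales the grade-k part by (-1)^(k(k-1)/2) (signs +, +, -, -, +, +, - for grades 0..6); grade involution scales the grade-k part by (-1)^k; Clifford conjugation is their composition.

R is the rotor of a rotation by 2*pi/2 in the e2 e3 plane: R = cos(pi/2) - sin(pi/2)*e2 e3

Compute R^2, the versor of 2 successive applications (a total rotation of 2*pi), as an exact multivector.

Half-angle bookkeeping: 2 applications in e2 e3 add up to rotor phase 2*pi/2 = pi, so R^2 = cos(pi) - sin(pi)*e2 e3.
cos(pi) = -1 and sin(pi) = 0, so R^2 = -1. The total rotation 2*pi is 1 full turn, so every vector returns to itself, yet the rotor is -1, on the OTHER sheet of the double cover (an odd number of 2*pi turns).
Answer: -1


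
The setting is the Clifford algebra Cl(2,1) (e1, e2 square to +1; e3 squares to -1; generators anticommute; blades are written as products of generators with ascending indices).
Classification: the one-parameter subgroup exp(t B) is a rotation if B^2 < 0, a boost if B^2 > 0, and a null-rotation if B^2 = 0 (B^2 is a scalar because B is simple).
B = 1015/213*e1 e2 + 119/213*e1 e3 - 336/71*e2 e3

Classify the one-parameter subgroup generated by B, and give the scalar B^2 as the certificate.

B^2 term by term: the squares give (1015/213)^2*(e1 e2)^2 + (119/213)^2*(e1 e3)^2 + (-336/71)^2*(e2 e3)^2 = 1030225/45369*(-1) + 14161/45369*(+1) + 112896/5041*(+1) = 0 (each basis 2-blade squares to minus the product of its generators' squares); cross terms between blades sharing an index anticommute and cancel. So B^2 = 0.
Answer: null-rotation, certificate B^2 = 0. Note: conjugating B changes its blade decomposition but never the scalar B^2 = 0, whose sign settles the classification.


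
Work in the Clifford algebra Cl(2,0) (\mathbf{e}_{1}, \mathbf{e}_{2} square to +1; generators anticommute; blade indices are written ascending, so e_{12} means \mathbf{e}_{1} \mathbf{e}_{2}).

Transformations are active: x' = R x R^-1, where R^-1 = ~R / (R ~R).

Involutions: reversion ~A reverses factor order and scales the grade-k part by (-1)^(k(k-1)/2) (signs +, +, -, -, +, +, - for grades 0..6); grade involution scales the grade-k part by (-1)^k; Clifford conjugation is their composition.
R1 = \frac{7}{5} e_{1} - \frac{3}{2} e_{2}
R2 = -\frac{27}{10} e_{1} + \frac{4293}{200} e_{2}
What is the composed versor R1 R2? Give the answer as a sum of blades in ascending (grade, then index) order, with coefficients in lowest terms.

Distribute over the terms of R1 (each basis-blade product reordered to ascending indices, repeated generators contracted through their squares):
(\frac{7}{5} e_{1}) R2 = -\frac{189}{50} + \frac{30051}{1000} e_{12}
(-\frac{3}{2} e_{2}) R2 = -\frac{12879}{400} - \frac{81}{20} e_{12}
Summing the partial products and collecting blades:
Answer: -\frac{14391}{400} + \frac{26001}{1000} e_{12}


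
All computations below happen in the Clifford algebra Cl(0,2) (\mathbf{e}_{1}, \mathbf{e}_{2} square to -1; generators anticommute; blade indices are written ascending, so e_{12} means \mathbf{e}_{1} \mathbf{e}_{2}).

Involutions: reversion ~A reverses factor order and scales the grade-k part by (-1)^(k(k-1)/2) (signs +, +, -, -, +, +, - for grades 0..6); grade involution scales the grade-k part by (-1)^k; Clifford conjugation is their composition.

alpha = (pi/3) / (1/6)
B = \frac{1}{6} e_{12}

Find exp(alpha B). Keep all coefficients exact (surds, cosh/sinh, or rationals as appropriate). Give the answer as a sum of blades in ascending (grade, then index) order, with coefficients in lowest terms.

B^2 = (\frac{1}{6})^2*(e_{12})^2 = \frac{1}{36}*(-1) = -\frac{1}{36} (a basis 2-blade squares to minus the product of its generators' squares).
B^2 = -\frac{1}{36} — a negative square means the series sums to a rotation: l = \frac{1}{6}, alpha*l = \frac{\pi}{3}, so exp(alpha B) = cos(\frac{\pi}{3}) + (sin(\frac{\pi}{3})/(\frac{1}{6}))*B = \frac{1}{2} + (3 \sqrt{3})*B.
Answer: \frac{1}{2} + \frac{\sqrt{3}}{2} e_{12}


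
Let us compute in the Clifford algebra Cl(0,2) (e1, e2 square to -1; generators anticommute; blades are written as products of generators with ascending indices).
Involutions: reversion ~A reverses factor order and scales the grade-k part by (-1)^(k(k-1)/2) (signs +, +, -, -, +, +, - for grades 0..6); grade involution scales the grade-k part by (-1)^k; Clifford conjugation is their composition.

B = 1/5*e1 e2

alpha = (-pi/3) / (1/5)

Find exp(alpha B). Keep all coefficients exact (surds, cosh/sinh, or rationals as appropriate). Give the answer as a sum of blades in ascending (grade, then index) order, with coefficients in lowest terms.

B^2 = (1/5)^2*(e1 e2)^2 = 1/25*(-1) = -1/25 (a basis 2-blade squares to minus the product of its generators' squares).
B^2 = -1/25 — the series telescopes trigonometrically here: l = 1/5, alpha*l = -pi/3, so exp(alpha B) = cos(-pi/3) + (sin(-pi/3)/(1/5))*B = 1/2 + (-5*sqrt(3)/2)*B.
Answer: 1/2 - sqrt(3)/2*e1 e2


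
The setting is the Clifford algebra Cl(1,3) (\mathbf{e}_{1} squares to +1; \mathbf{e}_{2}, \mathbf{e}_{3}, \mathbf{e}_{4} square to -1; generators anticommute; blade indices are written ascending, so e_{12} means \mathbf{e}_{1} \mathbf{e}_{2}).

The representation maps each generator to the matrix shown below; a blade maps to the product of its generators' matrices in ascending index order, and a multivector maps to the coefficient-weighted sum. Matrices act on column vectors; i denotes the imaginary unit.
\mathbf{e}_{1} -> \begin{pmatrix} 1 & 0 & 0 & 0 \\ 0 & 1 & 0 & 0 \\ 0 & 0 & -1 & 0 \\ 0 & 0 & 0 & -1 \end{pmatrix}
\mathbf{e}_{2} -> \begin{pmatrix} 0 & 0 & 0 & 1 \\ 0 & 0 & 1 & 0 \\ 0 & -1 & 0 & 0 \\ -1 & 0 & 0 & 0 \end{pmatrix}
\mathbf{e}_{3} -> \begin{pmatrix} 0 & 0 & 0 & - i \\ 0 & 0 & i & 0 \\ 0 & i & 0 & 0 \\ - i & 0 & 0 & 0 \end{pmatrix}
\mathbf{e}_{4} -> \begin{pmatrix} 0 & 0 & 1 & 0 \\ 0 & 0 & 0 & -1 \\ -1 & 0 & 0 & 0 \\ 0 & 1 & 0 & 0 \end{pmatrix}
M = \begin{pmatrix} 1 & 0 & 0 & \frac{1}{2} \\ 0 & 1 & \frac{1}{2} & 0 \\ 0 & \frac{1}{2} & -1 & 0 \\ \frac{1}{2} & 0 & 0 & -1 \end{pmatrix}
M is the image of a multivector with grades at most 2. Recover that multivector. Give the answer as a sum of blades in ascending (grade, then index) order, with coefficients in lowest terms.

Method: the blade images are trace-orthogonal — tr(rho(e_A) rho(e_B)^-1) = 4 if A = B and 0 otherwise — and rho(e_A)^-1 = (e_A)^2 * rho(e_A) with (e_A)^2 = +1 or -1, so the coefficient of e_A in the preimage is (e_A)^2 * tr(M rho(e_A))/4.
Nonzero projections over blades of grade <= 2: e_{1}: (e_{1})^2 = +1, tr(M rho(e_{1})) = 4, coefficient 1; e_{12}: (e_{12})^2 = +1, tr(M rho(e_{12})) = 2, coefficient \frac{1}{2}. Every other blade of grade <= 2 projects to 0.
Answer: e_{1} + \frac{1}{2} e_{12}


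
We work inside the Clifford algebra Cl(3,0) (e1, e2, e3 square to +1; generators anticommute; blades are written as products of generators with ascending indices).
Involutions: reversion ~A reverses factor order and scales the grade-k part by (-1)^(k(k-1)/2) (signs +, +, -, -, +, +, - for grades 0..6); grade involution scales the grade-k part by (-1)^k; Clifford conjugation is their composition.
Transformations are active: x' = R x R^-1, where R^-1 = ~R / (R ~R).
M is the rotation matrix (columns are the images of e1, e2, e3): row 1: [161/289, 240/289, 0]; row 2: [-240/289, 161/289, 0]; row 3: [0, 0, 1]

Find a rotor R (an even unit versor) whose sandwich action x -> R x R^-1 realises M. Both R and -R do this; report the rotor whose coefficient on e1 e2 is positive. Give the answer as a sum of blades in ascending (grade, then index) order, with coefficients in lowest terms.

Method: write R = a + b12*e1 e2 + b13*e1 e3 + b23*e2 e3 with a^2 + b12^2 + b13^2 + b23^2 = 1 (so R^-1 = ~R). Expanding the columns R e_j ~R gives tr M = 4a^2 - 1 and, from the antisymmetric part, M21 - M12 = -4a*b12, M13 - M31 = 4a*b13, M32 - M23 = -4a*b23.
Here tr M = 611/289, so a^2 = (1 + tr M)/4 = 225/289 and a = ±15/17. Taking a = 15/17: M21 - M12 = -480/289, M13 - M31 = 0, M32 - M23 = 0, giving b12 = 8/17, b13 = 0, b23 = 0, i.e. R = 15/17 + 8/17*e1 e2.
Its e1 e2 coefficient is already positive.
Answer: 15/17 + 8/17*e1 e2. Recall the cover is two-to-one: with M of trace 611/289, both preimages act alike, and the stated e1 e2 sign chooses the sheet.


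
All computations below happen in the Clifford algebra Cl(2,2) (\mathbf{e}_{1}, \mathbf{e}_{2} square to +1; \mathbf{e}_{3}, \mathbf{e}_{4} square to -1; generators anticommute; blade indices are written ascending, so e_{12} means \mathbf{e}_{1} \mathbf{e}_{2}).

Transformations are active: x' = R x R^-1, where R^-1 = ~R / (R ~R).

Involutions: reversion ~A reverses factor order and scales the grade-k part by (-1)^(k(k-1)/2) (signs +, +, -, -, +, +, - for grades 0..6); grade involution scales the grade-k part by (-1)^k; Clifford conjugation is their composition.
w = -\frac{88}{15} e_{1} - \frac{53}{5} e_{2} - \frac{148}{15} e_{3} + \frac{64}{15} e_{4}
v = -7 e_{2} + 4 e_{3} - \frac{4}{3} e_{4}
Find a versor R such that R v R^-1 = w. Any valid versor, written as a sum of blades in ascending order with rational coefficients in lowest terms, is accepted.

Key observation: q(v) = q(w) = \frac{281}{9} (sandwiches preserve the norm), so R = v + w = -\frac{88}{15} e_{1} - \frac{88}{5} e_{2} - \frac{88}{15} e_{3} + \frac{44}{15} e_{4} works whenever it is invertible — the component of v along it is kept and (v - w)/2 reverses, sending v to w.
Answer: -\frac{88}{15} e_{1} - \frac{88}{5} e_{2} - \frac{88}{15} e_{3} + \frac{44}{15} e_{4}


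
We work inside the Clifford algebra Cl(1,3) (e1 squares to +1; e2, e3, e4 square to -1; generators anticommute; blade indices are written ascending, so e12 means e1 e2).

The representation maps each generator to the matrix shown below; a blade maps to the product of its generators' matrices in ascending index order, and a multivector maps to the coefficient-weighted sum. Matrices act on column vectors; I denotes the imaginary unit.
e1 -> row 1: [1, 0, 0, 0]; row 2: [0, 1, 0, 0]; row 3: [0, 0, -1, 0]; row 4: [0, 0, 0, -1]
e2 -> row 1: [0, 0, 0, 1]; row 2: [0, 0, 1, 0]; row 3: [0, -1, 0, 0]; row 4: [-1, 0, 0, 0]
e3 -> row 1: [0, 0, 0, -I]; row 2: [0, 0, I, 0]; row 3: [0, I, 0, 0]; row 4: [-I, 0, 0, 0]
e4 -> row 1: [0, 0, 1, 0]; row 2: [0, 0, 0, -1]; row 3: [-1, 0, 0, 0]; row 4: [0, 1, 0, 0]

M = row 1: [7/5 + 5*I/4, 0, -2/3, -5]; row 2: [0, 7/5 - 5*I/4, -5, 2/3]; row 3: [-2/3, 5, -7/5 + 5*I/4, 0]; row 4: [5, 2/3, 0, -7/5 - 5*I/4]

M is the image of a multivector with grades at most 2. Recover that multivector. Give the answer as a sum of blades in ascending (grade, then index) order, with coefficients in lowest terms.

Method: the blade images are trace-orthogonal — tr(rho(e_A) rho(e_B)^-1) = 4 if A = B and 0 otherwise — and rho(e_A)^-1 = (e_A)^2 * rho(e_A) with (e_A)^2 = +1 or -1, so the coefficient of e_A in the preimage is (e_A)^2 * tr(M rho(e_A))/4.
Nonzero projections over blades of grade <= 2: e1: (e1)^2 = +1, tr(M rho(e1)) = 28/5, coefficient 7/5; e2: (e2)^2 = -1, tr(M rho(e2)) = 20, coefficient -5; e14: (e14)^2 = +1, tr(M rho(e14)) = -8/3, coefficient -2/3; e23: (e23)^2 = -1, tr(M rho(e23)) = 5, coefficient -5/4. Every other blade of grade <= 2 projects to 0.
Answer: 7/5*e1 - 5*e2 - 2/3*e14 - 5/4*e23


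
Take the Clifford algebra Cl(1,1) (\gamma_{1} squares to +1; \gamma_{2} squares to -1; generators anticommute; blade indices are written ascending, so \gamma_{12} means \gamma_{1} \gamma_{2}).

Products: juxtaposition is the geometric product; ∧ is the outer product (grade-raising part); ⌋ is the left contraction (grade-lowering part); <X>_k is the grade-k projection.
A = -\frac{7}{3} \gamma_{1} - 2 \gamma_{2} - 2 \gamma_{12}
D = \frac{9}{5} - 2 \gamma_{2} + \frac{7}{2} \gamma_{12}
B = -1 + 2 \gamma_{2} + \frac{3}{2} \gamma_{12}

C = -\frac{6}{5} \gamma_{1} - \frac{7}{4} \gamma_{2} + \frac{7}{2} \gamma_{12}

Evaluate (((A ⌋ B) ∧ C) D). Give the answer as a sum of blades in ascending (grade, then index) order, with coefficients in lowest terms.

step 1: 1 - 3 \gamma_{1} - \frac{7}{2} \gamma_{2}
step 2: -\frac{6}{5} \gamma_{1} - \frac{7}{4} \gamma_{2} + \frac{91}{20} \gamma_{12}
step 3: \frac{497}{40} + \frac{163}{200} \gamma_{1} - \frac{147}{20} \gamma_{2} + \frac{1059}{100} \gamma_{12}
Answer: \frac{497}{40} + \frac{163}{200} \gamma_{1} - \frac{147}{20} \gamma_{2} + \frac{1059}{100} \gamma_{12}


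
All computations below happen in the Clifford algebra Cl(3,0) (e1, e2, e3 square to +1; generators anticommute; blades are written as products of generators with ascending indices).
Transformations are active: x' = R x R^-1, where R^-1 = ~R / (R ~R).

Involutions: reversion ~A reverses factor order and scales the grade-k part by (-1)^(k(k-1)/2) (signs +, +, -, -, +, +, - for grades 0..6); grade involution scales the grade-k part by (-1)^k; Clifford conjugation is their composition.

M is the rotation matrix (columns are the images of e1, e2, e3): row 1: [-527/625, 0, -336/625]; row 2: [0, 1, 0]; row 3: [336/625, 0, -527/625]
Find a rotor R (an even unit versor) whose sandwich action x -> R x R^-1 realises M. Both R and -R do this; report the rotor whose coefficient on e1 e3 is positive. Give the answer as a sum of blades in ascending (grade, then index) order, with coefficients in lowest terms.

Method: write R = a + b12*e1 e2 + b13*e1 e3 + b23*e2 e3 with a^2 + b12^2 + b13^2 + b23^2 = 1 (so R^-1 = ~R). Expanding the columns R e_j ~R gives tr M = 4a^2 - 1 and, from the antisymmetric part, M21 - M12 = -4a*b12, M13 - M31 = 4a*b13, M32 - M23 = -4a*b23.
Here tr M = -429/625, so a^2 = (1 + tr M)/4 = 49/625 and a = ±7/25. Taking a = 7/25: M21 - M12 = 0, M13 - M31 = -672/625, M32 - M23 = 0, giving b12 = 0, b13 = -24/25, b23 = 0, i.e. R = 7/25 - 24/25*e1 e3.
Its e1 e3 coefficient is negative, so report the other preimage -R.
Answer: -7/25 + 24/25*e1 e3. Key observation: the double cover Spin(3) -> SO(3) sends R and -R to the same matrix (trace -429/625 here), so the stated sign of the e1 e3 coefficient is what selects one sheet.


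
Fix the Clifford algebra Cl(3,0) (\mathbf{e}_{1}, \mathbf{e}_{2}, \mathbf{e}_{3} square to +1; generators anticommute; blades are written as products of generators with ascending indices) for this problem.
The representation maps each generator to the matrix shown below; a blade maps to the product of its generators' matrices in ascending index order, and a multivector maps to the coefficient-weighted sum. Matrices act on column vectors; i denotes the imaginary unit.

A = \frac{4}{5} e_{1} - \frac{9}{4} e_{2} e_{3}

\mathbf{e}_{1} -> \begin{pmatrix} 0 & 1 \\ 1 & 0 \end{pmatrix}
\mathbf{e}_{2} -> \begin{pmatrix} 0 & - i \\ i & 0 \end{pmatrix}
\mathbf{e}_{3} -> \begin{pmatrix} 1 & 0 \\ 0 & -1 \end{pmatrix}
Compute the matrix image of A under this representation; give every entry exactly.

Bivector images (products of the table entries): rho(e_{2} e_{3}) = rho(\mathbf{e}_{2})rho(\mathbf{e}_{3}) = \begin{pmatrix} 0 & i \\ i & 0 \end{pmatrix}.
M = (\frac{4}{5})*rho(e_{1}) + (-\frac{9}{4})*rho(e_{2} e_{3}), summed entrywise:
Answer: \begin{pmatrix} 0 & \frac{4}{5} - \frac{9 i}{4} \\ \frac{4}{5} - \frac{9 i}{4} & 0 \end{pmatrix}


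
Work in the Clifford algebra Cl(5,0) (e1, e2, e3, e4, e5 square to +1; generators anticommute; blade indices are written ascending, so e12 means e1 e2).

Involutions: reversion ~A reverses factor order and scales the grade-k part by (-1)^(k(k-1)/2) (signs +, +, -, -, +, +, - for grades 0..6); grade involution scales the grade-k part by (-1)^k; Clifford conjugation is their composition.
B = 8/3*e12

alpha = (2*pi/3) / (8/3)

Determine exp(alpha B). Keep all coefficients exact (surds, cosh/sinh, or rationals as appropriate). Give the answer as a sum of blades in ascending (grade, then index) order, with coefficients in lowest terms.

B^2 = (8/3)^2*(e12)^2 = 64/9*(-1) = -64/9 (a basis 2-blade squares to minus the product of its generators' squares).
B^2 = -64/9 — the series telescopes trigonometrically here: l = 8/3, alpha*l = 2*pi/3, so exp(alpha B) = cos(2*pi/3) + (sin(2*pi/3)/(8/3))*B = -1/2 + (3*sqrt(3)/16)*B.
Answer: -1/2 + sqrt(3)/2*e12


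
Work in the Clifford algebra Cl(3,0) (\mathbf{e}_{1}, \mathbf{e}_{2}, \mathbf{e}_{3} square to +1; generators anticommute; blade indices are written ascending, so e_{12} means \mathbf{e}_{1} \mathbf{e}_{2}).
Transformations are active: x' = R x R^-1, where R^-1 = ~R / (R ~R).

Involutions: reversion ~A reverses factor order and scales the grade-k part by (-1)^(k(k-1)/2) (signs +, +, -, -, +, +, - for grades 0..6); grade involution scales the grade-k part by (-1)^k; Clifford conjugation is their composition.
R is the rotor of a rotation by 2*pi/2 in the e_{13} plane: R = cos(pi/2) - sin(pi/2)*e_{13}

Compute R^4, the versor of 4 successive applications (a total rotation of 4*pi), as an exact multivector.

Rotor phase runs at HALF the rotation angle; powers of one rotor simply add phase, so after 4 steps in e_{13} the phase is 4*pi/2 = 2 \pi and R^4 = cos(2 \pi) - sin(2 \pi)*e_{13}.
cos(2 \pi) = 1 and sin(2 \pi) = 0, so R^4 = 1. The total rotation 4*pi is 2 full turns, so every vector returns to itself, yet the rotor is +1, back on the identity sheet (an even number of 2*pi turns).
Answer: 1


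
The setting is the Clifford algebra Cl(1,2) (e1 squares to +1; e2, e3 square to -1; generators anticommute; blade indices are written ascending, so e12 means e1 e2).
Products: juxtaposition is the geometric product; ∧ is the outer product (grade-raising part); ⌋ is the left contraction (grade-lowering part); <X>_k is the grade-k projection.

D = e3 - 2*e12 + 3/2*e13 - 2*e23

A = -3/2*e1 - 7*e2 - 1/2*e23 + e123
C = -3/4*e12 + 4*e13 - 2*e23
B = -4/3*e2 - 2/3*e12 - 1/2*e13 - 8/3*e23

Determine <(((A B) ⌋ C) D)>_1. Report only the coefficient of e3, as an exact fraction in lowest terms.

step 1: -32/3 + 22/3*e1 + 3/2*e2 - 215/12*e3 + 7/4*e12 - e13 + 1/2*e123
step 2: -85/16 - 1747/24*e1 + 91/3*e2 + 97/3*e3 + 8*e12 - 128/3*e13 + 64/3*e23
step 3: -209/3 + 61/2*e1 + 715/12*e2 - 323/6*e3 + 1535/24*e12 - 10313/96*e13 + 2743/24*e23 + 521/12*e123
step 4: 61/2*e1 + 715/12*e2 - 323/6*e3
Answer: -323/6


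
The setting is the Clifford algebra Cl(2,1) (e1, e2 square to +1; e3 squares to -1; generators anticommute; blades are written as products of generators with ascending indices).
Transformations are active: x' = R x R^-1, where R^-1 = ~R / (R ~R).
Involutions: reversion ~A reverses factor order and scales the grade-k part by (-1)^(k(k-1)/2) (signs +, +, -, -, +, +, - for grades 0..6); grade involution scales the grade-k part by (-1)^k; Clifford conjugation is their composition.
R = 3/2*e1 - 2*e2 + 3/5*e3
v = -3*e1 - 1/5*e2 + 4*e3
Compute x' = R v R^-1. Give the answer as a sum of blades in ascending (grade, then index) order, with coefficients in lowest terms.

~R = 3/2*e1 - 2*e2 + 3/5*e3, and R ~R = 589/100, so R^-1 = ~R / (589/100).
R v = -13/2 - 63/10*e1 e2 + 39/5*e1 e3 - 197/25*e2 e3
Answer: -183/589*e1 + 13589/2945*e2 - 3136/589*e3


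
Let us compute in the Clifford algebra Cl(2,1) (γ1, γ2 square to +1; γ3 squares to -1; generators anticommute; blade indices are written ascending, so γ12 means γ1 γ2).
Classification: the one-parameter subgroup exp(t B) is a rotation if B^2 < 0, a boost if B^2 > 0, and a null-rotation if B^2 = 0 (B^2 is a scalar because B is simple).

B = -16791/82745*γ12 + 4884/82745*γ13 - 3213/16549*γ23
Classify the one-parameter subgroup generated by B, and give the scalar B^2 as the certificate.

B^2 term by term: the squares give (-16791/82745)^2*(γ12)^2 + (4884/82745)^2*(γ13)^2 + (-3213/16549)^2*(γ23)^2 = 281937681/6846735025*(-1) + 23853456/6846735025*(+1) + 10323369/273869401*(+1) = 0 (each basis 2-blade squares to minus the product of its generators' squares); cross terms between blades sharing an index anticommute and cancel. So B^2 = 0.
Answer: null-rotation, certificate B^2 = 0. No conjugation can change B^2 = 0; the sign gives the class.


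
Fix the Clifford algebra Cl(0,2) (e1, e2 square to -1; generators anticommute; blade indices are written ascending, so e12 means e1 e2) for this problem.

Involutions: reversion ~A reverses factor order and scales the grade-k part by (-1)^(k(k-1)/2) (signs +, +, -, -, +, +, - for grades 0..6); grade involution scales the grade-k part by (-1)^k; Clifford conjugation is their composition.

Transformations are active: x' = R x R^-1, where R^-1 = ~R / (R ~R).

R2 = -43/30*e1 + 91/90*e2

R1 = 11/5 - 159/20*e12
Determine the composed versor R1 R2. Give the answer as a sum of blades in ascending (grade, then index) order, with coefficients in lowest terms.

Distribute over the terms of R1 (each basis-blade product reordered to ascending indices, repeated generators contracted through their squares):
(11/5) R2 = -473/150*e1 + 1001/450*e2
(-159/20*e12) R2 = 4823/600*e1 + 2279/200*e2
Summing the partial products and collecting blades:
Answer: 977/200*e1 + 4903/360*e2


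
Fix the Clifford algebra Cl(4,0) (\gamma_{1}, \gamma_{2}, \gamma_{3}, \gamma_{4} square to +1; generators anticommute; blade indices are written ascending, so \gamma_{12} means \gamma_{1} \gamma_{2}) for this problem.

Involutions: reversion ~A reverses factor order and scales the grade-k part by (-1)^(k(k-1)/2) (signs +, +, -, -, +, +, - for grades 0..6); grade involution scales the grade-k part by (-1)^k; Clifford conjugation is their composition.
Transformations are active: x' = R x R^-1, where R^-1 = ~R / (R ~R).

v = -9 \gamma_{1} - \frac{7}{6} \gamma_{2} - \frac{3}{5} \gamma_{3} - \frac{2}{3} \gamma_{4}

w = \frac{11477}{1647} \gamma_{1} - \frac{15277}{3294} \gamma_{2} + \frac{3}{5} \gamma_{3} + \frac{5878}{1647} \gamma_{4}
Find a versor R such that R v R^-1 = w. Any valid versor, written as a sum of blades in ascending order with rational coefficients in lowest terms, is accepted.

Reasoning: v^2 = w^2 = \frac{74849}{900} since conjugation preserves the quadratic form; R = v + w = -\frac{3346}{1647} \gamma_{1} - \frac{9560}{1647} \gamma_{2} + \frac{4780}{1647} \gamma_{4} is then valid when invertible, keeping its own part and reversing (v - w)/2.
Answer: -\frac{3346}{1647} \gamma_{1} - \frac{9560}{1647} \gamma_{2} + \frac{4780}{1647} \gamma_{4}


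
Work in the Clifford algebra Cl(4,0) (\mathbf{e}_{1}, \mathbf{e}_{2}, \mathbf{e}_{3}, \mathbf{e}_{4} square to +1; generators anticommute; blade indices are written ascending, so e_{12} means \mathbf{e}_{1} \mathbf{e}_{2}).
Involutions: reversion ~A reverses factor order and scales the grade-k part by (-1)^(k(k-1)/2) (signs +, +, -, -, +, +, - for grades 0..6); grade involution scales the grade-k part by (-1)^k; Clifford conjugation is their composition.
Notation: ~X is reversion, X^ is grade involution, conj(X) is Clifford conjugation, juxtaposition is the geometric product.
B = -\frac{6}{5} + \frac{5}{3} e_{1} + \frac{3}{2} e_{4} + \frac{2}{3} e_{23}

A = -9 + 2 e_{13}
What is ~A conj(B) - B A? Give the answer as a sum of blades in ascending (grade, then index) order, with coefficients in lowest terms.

first term: \frac{54}{5} + 15 e_{1} - \frac{10}{3} e_{3} + \frac{27}{2} e_{4} - \frac{4}{3} e_{12} + \frac{12}{5} e_{13} + 6 e_{23} + 3 e_{134}
second term: \frac{54}{5} - 15 e_{1} + \frac{10}{3} e_{3} - \frac{27}{2} e_{4} + \frac{4}{3} e_{12} - \frac{12}{5} e_{13} - 6 e_{23} + 3 e_{134}
Answer: 30 e_{1} - \frac{20}{3} e_{3} + 27 e_{4} - \frac{8}{3} e_{12} + \frac{24}{5} e_{13} + 12 e_{23}


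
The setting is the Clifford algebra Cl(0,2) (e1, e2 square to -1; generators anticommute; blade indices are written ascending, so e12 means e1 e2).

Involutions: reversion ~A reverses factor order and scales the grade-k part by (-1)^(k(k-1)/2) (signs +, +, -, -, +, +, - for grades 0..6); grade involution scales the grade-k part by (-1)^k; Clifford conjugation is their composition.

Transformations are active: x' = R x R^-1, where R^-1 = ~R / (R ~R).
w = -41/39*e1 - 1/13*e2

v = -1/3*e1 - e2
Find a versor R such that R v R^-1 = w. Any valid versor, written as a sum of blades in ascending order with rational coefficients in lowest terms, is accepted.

Sketch: the shared square -10/9 makes R = v + w = -18/13*e1 - 14/13*e2 the natural versor; its sandwich fixes that direction, negates (v - w)/2, and sends v to w.
Answer: -18/13*e1 - 14/13*e2


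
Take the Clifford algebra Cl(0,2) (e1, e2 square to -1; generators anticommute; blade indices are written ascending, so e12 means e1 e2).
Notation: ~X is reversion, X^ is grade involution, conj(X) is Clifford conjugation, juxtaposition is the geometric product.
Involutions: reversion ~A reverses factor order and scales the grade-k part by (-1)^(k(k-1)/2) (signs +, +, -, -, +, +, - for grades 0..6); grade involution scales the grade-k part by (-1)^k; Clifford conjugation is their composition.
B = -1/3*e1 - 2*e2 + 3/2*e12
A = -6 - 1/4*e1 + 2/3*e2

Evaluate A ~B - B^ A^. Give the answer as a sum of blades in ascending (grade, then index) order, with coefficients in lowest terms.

first term: 5/4 + e1 + 93/8*e2 + 175/18*e12
second term: 5/4 - e1 - 93/8*e2 - 175/18*e12
Answer: 2*e1 + 93/4*e2 + 175/9*e12


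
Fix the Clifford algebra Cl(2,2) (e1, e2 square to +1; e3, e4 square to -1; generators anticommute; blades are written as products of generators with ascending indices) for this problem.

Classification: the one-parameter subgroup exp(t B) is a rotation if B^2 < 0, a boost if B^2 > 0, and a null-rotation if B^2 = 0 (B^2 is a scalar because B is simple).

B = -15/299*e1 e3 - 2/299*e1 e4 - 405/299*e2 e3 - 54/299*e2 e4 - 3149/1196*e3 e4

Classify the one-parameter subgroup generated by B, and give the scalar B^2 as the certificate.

B^2 term by term: the squares give (-15/299)^2*(e1 e3)^2 + (-2/299)^2*(e1 e4)^2 + (-405/299)^2*(e2 e3)^2 + (-54/299)^2*(e2 e4)^2 + (-3149/1196)^2*(e3 e4)^2 = 225/89401*(+1) + 4/89401*(+1) + 164025/89401*(+1) + 2916/89401*(+1) + 9916201/1430416*(-1) = -81/16 (each basis 2-blade squares to minus the product of its generators' squares); cross terms between blades sharing an index anticommute and cancel; the commuting (index-disjoint) pairs give grade-4 terms 2*c*c'*(blade product), which cancel blade by blade — e1 e2 e3 e4: -1620/89401 + 1620/89401 = 0 — confirming B is simple. So B^2 = -81/16.
Answer: rotation, certificate B^2 = -81/16. Certificate logic: -81/16 is a conjugation-invariant scalar, so its sign fixes rotation versus boost versus null-rotation outright.


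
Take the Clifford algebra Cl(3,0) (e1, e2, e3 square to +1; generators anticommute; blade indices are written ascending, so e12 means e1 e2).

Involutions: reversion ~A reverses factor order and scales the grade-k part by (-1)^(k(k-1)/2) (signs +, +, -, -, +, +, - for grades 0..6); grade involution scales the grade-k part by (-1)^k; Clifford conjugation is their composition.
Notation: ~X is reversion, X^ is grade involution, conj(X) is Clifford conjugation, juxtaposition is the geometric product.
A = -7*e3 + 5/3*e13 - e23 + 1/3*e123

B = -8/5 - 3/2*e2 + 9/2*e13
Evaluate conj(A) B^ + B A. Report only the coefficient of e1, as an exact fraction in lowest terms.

first term: 15/2 - 63/2*e1 + 3/2*e2 - 127/10*e3 + 9/2*e12 + 13/6*e13 - 121/10*e23 + 59/30*e123
second term: -15/2 - 63/2*e1 + 3/2*e2 + 127/10*e3 + 9/2*e12 - 13/6*e13 + 121/10*e23 + 59/30*e123
Answer: -63


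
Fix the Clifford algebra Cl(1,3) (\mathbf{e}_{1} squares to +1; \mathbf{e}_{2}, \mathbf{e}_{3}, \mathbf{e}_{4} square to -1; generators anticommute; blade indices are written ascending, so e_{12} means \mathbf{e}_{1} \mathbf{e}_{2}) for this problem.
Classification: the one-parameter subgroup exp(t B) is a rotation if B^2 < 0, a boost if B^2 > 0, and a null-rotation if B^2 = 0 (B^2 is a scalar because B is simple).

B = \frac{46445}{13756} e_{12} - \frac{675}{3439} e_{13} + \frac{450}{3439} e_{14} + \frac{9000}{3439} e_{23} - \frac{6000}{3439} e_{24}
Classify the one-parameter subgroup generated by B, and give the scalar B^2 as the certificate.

B^2 term by term: the squares give (\frac{46445}{13756})^2*(e_{12})^2 + (-\frac{675}{3439})^2*(e_{13})^2 + (\frac{450}{3439})^2*(e_{14})^2 + (\frac{9000}{3439})^2*(e_{23})^2 + (-\frac{6000}{3439})^2*(e_{24})^2 = \frac{2157138025}{189227536}*(+1) + \frac{455625}{11826721}*(+1) + \frac{202500}{11826721}*(+1) + \frac{81000000}{11826721}*(-1) + \frac{36000000}{11826721}*(-1) = \frac{25}{16} (each basis 2-blade squares to minus the product of its generators' squares); cross terms between blades sharing an index anticommute and cancel; the commuting (index-disjoint) pairs give grade-4 terms 2*c*c'*(blade product), which cancel blade by blade — e_{1234}: -\frac{8100000}{11826721} + \frac{8100000}{11826721} = 0 — confirming B is simple. So B^2 = \frac{25}{16}.
Answer: boost, certificate B^2 = \frac{25}{16}. Check the certificate: B^2 = \frac{25}{16}, and that sign is decisive whatever form B takes.
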